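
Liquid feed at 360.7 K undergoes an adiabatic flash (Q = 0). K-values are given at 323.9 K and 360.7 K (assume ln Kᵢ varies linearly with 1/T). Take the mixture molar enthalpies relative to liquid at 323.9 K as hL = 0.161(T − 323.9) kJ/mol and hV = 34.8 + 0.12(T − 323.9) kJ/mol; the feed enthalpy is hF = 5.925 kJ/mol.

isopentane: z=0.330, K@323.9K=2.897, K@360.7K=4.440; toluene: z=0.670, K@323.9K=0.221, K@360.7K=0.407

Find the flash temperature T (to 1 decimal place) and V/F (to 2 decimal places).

T = 331.5 K, V/F = 0.14

Adiabatic flash: solve Rachford–Rice at each trial T, then check hF = ψ·hV(T) + (1−ψ)·hL(T).
  T = 323.9 K: K = (2.897, 0.221), RR gives ψ = 0.070, H_out = 2.451 kJ/mol
  T = 360.7 K: K = (4.440, 0.407), RR gives ψ = 0.362, H_out = 17.967 kJ/mol
  T = 342.3 K: K = (3.628, 0.305), RR gives ψ = 0.220, H_out = 10.445 kJ/mol
  T = 333.1 K: K = (3.252, 0.261), RR gives ψ = 0.149, H_out = 6.606 kJ/mol
  T = 328.5 K: K = (3.072, 0.240), RR gives ψ = 0.111, H_out = 4.583 kJ/mol
  T = 330.8 K: K = (3.161, 0.250), RR gives ψ = 0.130, H_out = 5.606 kJ/mol
Linear interpolation between T = 330.8 (H_out = 5.606) and T = 333.1 (H_out = 6.606) on hF = 5.925 gives T ≈ 331.5 K, at which ψ = 0.14.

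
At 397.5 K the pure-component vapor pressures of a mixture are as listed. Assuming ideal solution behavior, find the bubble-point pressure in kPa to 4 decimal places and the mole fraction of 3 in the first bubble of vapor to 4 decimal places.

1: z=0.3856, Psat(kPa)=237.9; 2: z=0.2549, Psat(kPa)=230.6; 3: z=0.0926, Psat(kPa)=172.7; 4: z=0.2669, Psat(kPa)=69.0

Pbub = 184.9223 kPa, y_3 = 0.0865

At the bubble point ψ → 0, so ΣzᵢKᵢ = 1 with Kᵢ = Pᵢˢᵃᵗ/P ⇒ P = ΣzᵢPᵢˢᵃᵗ.
P = 0.3856·237.9 + 0.2549·230.6 + 0.0926·172.7 + 0.2669·69.0 = 184.9223 kPa
yᵢ = zᵢPᵢˢᵃᵗ/P ⇒ y_3 = 0.0926·172.7/184.9223 = 0.0865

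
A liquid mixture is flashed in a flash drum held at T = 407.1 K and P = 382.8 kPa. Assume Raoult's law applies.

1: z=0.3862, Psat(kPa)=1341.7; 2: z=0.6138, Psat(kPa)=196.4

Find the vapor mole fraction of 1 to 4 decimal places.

Raoult's law: Kᵢ = Pᵢˢᵃᵗ/P = Pᵢˢᵃᵗ/382.8.
  K_1 = 1341.7/382.8 = 3.504963, K_2 = 196.4/382.8 = 0.513062
Let ψ = V/F and solve Σ zᵢ(Kᵢ−1)/(1+ψ(Kᵢ−1)) = 0.
g(0) = ΣzᵢKᵢ − 1 = 0.6685 and g(1) = 1 − Σzᵢ/Kᵢ = -0.3065, so a root lies in (0, 1).
Binary case is linear: z₁(K₁−1)(1+ψ(K₂−1)) + z₂(K₂−1)(1+ψ(K₁−1)) = 0
⇒ ψ = [z₁(K₁−1)+z₂(K₂−1)] / [−(K₁−1)(K₂−1)] = 0.66853/1.21976 = 0.5481
Compositions from xᵢ = zᵢ/(1+ψ(Kᵢ−1)), yᵢ = Kᵢxᵢ:
  1: x = 0.1628, y = 0.5704
  2: x = 0.8372, y = 0.4296

y_1 = 0.5704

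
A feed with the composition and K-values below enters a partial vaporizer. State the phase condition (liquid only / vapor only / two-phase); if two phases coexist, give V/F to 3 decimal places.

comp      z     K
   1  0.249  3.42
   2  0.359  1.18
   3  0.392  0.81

vapor only

ΣzᵢKᵢ = 1.593; Σzᵢ/Kᵢ = 0.861.
Since Σzᵢ/Kᵢ < 1 the mixture is above its dew point — single vapor phase.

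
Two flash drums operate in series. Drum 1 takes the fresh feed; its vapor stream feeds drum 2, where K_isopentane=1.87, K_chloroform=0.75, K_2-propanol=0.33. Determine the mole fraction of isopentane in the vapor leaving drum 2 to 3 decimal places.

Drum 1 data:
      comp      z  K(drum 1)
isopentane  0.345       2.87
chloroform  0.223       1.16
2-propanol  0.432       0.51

Drum 1:
Let ψ₁ = V/F and solve Σ zᵢ(Kᵢ−1)/(1+ψ₁(Kᵢ−1)) = 0.
Check two-phase: ΣzᵢKᵢ = 1.469 > 1 and Σzᵢ/Kᵢ = 1.160 > 1, so g(0) = 0.469 > 0 and g(1) = -0.160 < 0.
Iterate (Newton) starting at ψ₁ = 0.45:
  ψ₁ = 0.450: g = 0.1121, g' = -0.531 → ψ₁ = 0.661
  ψ₁ = 0.661: g = 0.0078, g' = -0.473 → ψ₁ = 0.677
Converged at ψ₁ = 0.677.
Drum-1 compositions:
  isopentane: x = 0.152, y = 0.437
  chloroform: x = 0.201, y = 0.233
  2-propanol: x = 0.647, y = 0.330
Drum-2 feed = drum-1 vapor: z₂ = (0.4369, 0.2334, 0.3298).
Drum 2:
Material balance + equilibrium reduce to Σ zᵢ(Kᵢ−1)/(1+ψ₂(Kᵢ−1)) = 0.
g(0) = ΣzᵢKᵢ − 1 = 0.101 and g(1) = 1 − Σzᵢ/Kᵢ = -0.544, so a root lies in (0, 1).
Iterate (Newton) starting at ψ₂ = 0.67:
  ψ₂ = 0.670: g = -0.2309, g' = -0.640 → ψ₂ = 0.309
  ψ₂ = 0.309: g = -0.0425, g' = -0.458 → ψ₂ = 0.217
  ψ₂ = 0.217: g = -0.0003, g' = -0.453 → ψ₂ = 0.216
Converged at ψ₂ = 0.216.
  isopentane: x = 0.368, y = 0.688
  chloroform: x = 0.247, y = 0.185
  2-propanol: x = 0.386, y = 0.127

y_isopentane (drum 2) = 0.688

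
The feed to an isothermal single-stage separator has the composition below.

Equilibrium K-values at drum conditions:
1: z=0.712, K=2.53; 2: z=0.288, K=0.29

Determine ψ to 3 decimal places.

Rachford–Rice: g(ψ) = Σ zᵢ(Kᵢ−1)/(1+ψ(Kᵢ−1)) = 0.
g(0) = ΣzᵢKᵢ − 1 = 0.885 and g(1) = 1 − Σzᵢ/Kᵢ = -0.275, so a root lies in (0, 1).
Binary case is linear: z₁(K₁−1)(1+ψ(K₂−1)) + z₂(K₂−1)(1+ψ(K₁−1)) = 0
⇒ ψ = [z₁(K₁−1)+z₂(K₂−1)] / [−(K₁−1)(K₂−1)] = 0.8849/1.0863 = 0.815

ψ = 0.815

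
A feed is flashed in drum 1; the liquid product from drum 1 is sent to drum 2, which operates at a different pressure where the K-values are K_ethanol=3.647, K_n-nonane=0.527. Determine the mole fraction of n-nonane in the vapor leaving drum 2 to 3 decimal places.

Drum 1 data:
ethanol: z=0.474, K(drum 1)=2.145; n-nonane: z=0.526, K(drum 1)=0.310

Drum 1:
Let ψ₁ = V/F and solve Σ zᵢ(Kᵢ−1)/(1+ψ₁(Kᵢ−1)) = 0.
Feasibility: ΣzᵢKᵢ = 1.180, Σzᵢ/Kᵢ = 1.918 — both > 1, two phases present.
Newton–Raphson from ψ₁ = 0.5:
  ψ₁ = 0.500: g = -0.2090, g' = -0.835 → ψ₁ = 0.250
  ψ₁ = 0.250: g = -0.0165, g' = -0.741 → ψ₁ = 0.228
Converged at ψ₁ = 0.228.
Drum-1 compositions:
  ethanol: x = 0.376, y = 0.807
  n-nonane: x = 0.624, y = 0.193
Drum-2 feed = drum-1 liquid: z₂ = (0.3760, 0.6240).
Drum 2:
Material balance + equilibrium reduce to Σ zᵢ(Kᵢ−1)/(1+ψ₂(Kᵢ−1)) = 0.
Feasibility: ΣzᵢKᵢ = 1.700, Σzᵢ/Kᵢ = 1.287 — both > 1, two phases present.
Binary case is linear: z₁(K₁−1)(1+ψ₂(K₂−1)) + z₂(K₂−1)(1+ψ₂(K₁−1)) = 0
⇒ ψ₂ = [z₁(K₁−1)+z₂(K₂−1)] / [−(K₁−1)(K₂−1)] = 0.7002/1.2520 = 0.559
  ethanol: x = 0.152, y = 0.553
  n-nonane: x = 0.848, y = 0.447

y_n-nonane (drum 2) = 0.447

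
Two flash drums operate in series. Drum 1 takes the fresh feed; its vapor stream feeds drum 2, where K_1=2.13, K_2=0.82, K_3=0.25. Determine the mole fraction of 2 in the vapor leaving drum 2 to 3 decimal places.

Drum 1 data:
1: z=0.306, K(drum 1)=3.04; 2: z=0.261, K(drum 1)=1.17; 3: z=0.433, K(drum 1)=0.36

Drum 1:
Material balance + equilibrium reduce to Σ zᵢ(Kᵢ−1)/(1+ψ₁(Kᵢ−1)) = 0.
Check two-phase: ΣzᵢKᵢ = 1.391 > 1 and Σzᵢ/Kᵢ = 1.527 > 1, so g(0) = 0.391 > 0 and g(1) = -0.527 < 0.
Newton iteration, ψ₁⁰ = 0.5:
  ψ₁ = 0.500: g = -0.0576, g' = -0.702 → ψ₁ = 0.418
Converged at ψ₁ = 0.418.
Drum-1 compositions:
  1: x = 0.165, y = 0.502
  2: x = 0.244, y = 0.285
  3: x = 0.591, y = 0.213
Drum-2 feed = drum-1 vapor: z₂ = (0.5021, 0.2851, 0.2128).
Drum 2:
Rachford–Rice: g(ψ₂) = Σ zᵢ(Kᵢ−1)/(1+ψ₂(Kᵢ−1)) = 0.
Check two-phase: ΣzᵢKᵢ = 1.356 > 1 and Σzᵢ/Kᵢ = 1.435 > 1, so g(0) = 0.356 > 0 and g(1) = -0.435 < 0.
Newton–Raphson from ψ₂ = 0.3:
  ψ₂ = 0.300: g = 0.1635, g' = -0.567 → ψ₂ = 0.588
  ψ₂ = 0.588: g = -0.0022, g' = -0.626 → ψ₂ = 0.585
Converged at ψ₂ = 0.585.
  1: x = 0.302, y = 0.644
  2: x = 0.319, y = 0.261
  3: x = 0.379, y = 0.095

y_2 (drum 2) = 0.261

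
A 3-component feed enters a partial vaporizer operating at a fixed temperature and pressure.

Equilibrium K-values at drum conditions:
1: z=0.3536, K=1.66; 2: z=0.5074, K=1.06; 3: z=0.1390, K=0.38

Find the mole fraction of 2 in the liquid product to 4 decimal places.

Rachford–Rice: g(V/F) = Σ zᵢ(Kᵢ−1)/(1+V/F(Kᵢ−1)) = 0.
Check two-phase: ΣzᵢKᵢ = 1.1776 > 1 and Σzᵢ/Kᵢ = 1.0575 > 1, so g(0) = 0.1776 > 0 and g(1) = -0.0575 < 0.
Newton–Raphson from V/F = 0.5:
  V/F = 0.5000: g = 0.08013, g' = -0.2010 → V/F = 0.8986
  V/F = 0.8986: g = -0.01922, g' = -0.3348 → V/F = 0.8412
  V/F = 0.8412: g = -0.00108, g' = -0.2987 → V/F = 0.8376
Converged at V/F = 0.8376.
Compositions from xᵢ = zᵢ/(1+V/F(Kᵢ−1)), yᵢ = Kᵢxᵢ:
  1: x = 0.2277, y = 0.3780
  2: x = 0.4831, y = 0.5121
  3: x = 0.2892, y = 0.1099

x_2 = 0.4831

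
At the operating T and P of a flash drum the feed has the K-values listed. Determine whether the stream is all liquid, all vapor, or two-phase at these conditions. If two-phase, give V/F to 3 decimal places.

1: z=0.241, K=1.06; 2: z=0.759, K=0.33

all liquid

ΣzᵢKᵢ = 0.506; Σzᵢ/Kᵢ = 2.527.
Since ΣzᵢKᵢ < 1 the mixture is below its bubble point — single liquid phase.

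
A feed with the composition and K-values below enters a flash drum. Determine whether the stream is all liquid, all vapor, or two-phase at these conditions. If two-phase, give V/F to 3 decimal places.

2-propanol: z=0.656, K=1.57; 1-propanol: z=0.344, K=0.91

ΣzᵢKᵢ = 1.343; Σzᵢ/Kᵢ = 0.796.
Since Σzᵢ/Kᵢ < 1 the mixture is above its dew point — single vapor phase.

all vapor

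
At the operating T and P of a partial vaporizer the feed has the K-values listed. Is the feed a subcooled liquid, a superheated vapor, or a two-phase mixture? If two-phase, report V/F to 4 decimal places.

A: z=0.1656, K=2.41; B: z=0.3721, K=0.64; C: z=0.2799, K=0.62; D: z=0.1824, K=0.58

ΣzᵢKᵢ = 0.9166; Σzᵢ/Kᵢ = 1.4161.
Since ΣzᵢKᵢ < 1 the mixture is below its bubble point — single liquid phase.

subcooled liquid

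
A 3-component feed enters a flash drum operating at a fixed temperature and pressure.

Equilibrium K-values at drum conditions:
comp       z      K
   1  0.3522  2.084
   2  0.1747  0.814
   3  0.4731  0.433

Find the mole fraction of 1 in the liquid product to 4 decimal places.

x_1 = 0.3019

Rachford–Rice: g(V/F) = Σ zᵢ(Kᵢ−1)/(1+V/F(Kᵢ−1)) = 0.
Check two-phase: ΣzᵢKᵢ = 1.0810 > 1 and Σzᵢ/Kᵢ = 1.4762 > 1, so g(0) = 0.0810 > 0 and g(1) = -0.4762 < 0.
Newton iteration, V/F⁰ = 0.5:
  V/F = 0.5000: g = -0.16262, g' = -0.4777 → V/F = 0.1596
  V/F = 0.1596: g = -0.00293, g' = -0.4911 → V/F = 0.1536
Converged at V/F = 0.1536.
Compositions from xᵢ = zᵢ/(1+V/F(Kᵢ−1)), yᵢ = Kᵢxᵢ:
  1: x = 0.3019, y = 0.6292
  2: x = 0.1798, y = 0.1464
  3: x = 0.5182, y = 0.2244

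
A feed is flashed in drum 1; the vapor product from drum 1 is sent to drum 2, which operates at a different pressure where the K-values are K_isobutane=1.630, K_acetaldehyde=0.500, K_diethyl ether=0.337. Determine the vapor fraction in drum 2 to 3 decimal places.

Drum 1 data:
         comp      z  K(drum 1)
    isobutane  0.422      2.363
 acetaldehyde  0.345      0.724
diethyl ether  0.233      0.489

V/F (drum 2) = 0.162

Drum 1:
Material balance + equilibrium reduce to Σ zᵢ(Kᵢ−1)/(1+ψ₁(Kᵢ−1)) = 0.
Feasibility: ΣzᵢKᵢ = 1.361, Σzᵢ/Kᵢ = 1.132 — both > 1, two phases present.
Newton iteration, ψ₁⁰ = 0.65:
  ψ₁ = 0.650: g = 0.0107, g' = -0.396 → ψ₁ = 0.677
Converged at ψ₁ = 0.677.
Drum-1 compositions:
  isobutane: x = 0.219, y = 0.519
  acetaldehyde: x = 0.424, y = 0.307
  diethyl ether: x = 0.356, y = 0.174
Drum-2 feed = drum-1 vapor: z₂ = (0.5186, 0.3072, 0.1742).
Drum 2:
Let ψ₂ = V/F and solve Σ zᵢ(Kᵢ−1)/(1+ψ₂(Kᵢ−1)) = 0.
Feasibility: ΣzᵢKᵢ = 1.058, Σzᵢ/Kᵢ = 1.449 — both > 1, two phases present.
Newton iteration, ψ₂⁰ = 0.5:
  ψ₂ = 0.500: g = -0.1291, g' = -0.427 → ψ₂ = 0.198
  ψ₂ = 0.198: g = -0.0128, g' = -0.359 → ψ₂ = 0.162
Converged at ψ₂ = 0.162.
  isobutane: x = 0.471, y = 0.767
  acetaldehyde: x = 0.334, y = 0.167
  diethyl ether: x = 0.195, y = 0.066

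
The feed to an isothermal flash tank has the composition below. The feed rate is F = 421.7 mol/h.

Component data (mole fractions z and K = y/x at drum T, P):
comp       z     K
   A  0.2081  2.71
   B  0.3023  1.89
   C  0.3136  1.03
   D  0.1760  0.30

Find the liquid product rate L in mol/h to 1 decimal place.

L = 61.4 mol/h

Newton iteration, ψ⁰ = 0.5:
  ψ = 0.5000: g = 0.19776, g' = -0.4959 → ψ = 0.8988
  ψ = 0.8988: g = -0.03329, g' = -0.7958 → ψ = 0.8569
  ψ = 0.8569: g = -0.00174, g' = -0.7161 → ψ = 0.8545
Converged at ψ = 0.8545.
Then V = ψ·F = 0.8545·421.7 = 360.3 mol/h and L = F − V = 61.4 mol/h.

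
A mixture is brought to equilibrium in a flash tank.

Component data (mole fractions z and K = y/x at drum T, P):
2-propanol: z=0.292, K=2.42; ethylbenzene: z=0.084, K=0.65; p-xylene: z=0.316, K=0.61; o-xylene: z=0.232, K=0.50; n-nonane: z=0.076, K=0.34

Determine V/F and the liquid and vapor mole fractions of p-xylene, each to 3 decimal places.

Rachford–Rice: g(V/F) = Σ zᵢ(Kᵢ−1)/(1+V/F(Kᵢ−1)) = 0.
Feasibility: ΣzᵢKᵢ = 1.096, Σzᵢ/Kᵢ = 1.455 — both > 1, two phases present.
Iterate (Newton) starting at V/F = 0.46:
  V/F = 0.460: g = -0.1571, g' = -0.468 → V/F = 0.124
  V/F = 0.124: g = 0.0140, g' = -0.595 → V/F = 0.148
Converged at V/F = 0.148.
Compositions from xᵢ = zᵢ/(1+V/F(Kᵢ−1)), yᵢ = Kᵢxᵢ:
  2-propanol: x = 0.241, y = 0.584
  ethylbenzene: x = 0.089, y = 0.058
  p-xylene: x = 0.335, y = 0.205
  o-xylene: x = 0.251, y = 0.125
  n-nonane: x = 0.084, y = 0.029

V/F = 0.148, x_p-xylene = 0.335, y_p-xylene = 0.205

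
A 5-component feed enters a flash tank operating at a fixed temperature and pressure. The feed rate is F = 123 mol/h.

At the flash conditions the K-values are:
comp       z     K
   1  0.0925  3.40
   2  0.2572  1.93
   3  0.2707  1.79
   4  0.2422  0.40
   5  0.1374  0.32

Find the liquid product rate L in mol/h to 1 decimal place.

L = 48.3 mol/h

Newton–Raphson from ψ = 0.5:
  ψ = 0.5000: g = 0.06832, g' = -0.6243 → ψ = 0.6094
  ψ = 0.6094: g = -0.00147, g' = -0.6574 → ψ = 0.6072
Converged at ψ = 0.6072.
Then V = ψ·F = 0.6072·123 = 74.7 mol/h and L = F − V = 48.3 mol/h.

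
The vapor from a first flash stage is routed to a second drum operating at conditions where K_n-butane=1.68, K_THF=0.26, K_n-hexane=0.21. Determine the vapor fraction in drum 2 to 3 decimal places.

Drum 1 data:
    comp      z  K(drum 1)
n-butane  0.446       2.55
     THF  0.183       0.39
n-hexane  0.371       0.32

V/F (drum 2) = 0.629

Drum 1:
Newton–Raphson from ψ₁ = 0.31:
  ψ₁ = 0.310: g = 0.0096, g' = -0.868 → ψ₁ = 0.321
Converged at ψ₁ = 0.321.
Drum-1 compositions:
  n-butane: x = 0.298, y = 0.759
  THF: x = 0.228, y = 0.089
  n-hexane: x = 0.475, y = 0.152
Drum-2 feed = drum-1 vapor: z₂ = (0.7594, 0.0888, 0.1519).
Drum 2:
Rachford–Rice: g(ψ₂) = Σ zᵢ(Kᵢ−1)/(1+ψ₂(Kᵢ−1)) = 0.
Feasibility: ΣzᵢKᵢ = 1.331, Σzᵢ/Kᵢ = 1.517 — both > 1, two phases present.
Newton iteration, ψ₂⁰ = 0.49:
  ψ₂ = 0.490: g = 0.0885, g' = -0.570 → ψ₂ = 0.645
  ψ₂ = 0.645: g = -0.0117, g' = -0.742 → ψ₂ = 0.630
  ψ₂ = 0.630: g = -0.0002, g' = -0.718 → ψ₂ = 0.629
Converged at ψ₂ = 0.629.
  n-butane: x = 0.532, y = 0.893
  THF: x = 0.166, y = 0.043
  n-hexane: x = 0.302, y = 0.063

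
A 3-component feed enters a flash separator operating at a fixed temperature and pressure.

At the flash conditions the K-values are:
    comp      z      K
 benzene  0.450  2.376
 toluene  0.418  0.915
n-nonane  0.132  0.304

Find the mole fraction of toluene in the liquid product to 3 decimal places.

x_toluene = 0.452

Newton iteration, V/F⁰ = 0.5:
  V/F = 0.500: g = 0.1888, g' = -0.453 → V/F = 0.917
  V/F = 0.917: g = -0.0187, g' = -0.659 → V/F = 0.889
  V/F = 0.889: g = -0.0006, g' = -0.615 → V/F = 0.888
Converged at V/F = 0.888.
Compositions from xᵢ = zᵢ/(1+V/F(Kᵢ−1)), yᵢ = Kᵢxᵢ:
  benzene: x = 0.203, y = 0.481
  toluene: x = 0.452, y = 0.414
  n-nonane: x = 0.345, y = 0.105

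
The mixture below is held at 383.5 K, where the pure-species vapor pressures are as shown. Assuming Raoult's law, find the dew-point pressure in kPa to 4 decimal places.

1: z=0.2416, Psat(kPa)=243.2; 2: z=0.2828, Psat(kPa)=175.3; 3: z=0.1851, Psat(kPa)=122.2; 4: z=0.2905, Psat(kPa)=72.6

At the dew point ψ → 1, so Σzᵢ/Kᵢ = 1 with Kᵢ = Pᵢˢᵃᵗ/P ⇒ 1/P = Σzᵢ/Pᵢˢᵃᵗ.
1/P = 0.2416/243.2 + 0.2828/175.3 + 0.1851/122.2 + 0.2905/72.6 = 0.0081228 ⇒ P = 123.1108 kPa

Pdew = 123.1108 kPa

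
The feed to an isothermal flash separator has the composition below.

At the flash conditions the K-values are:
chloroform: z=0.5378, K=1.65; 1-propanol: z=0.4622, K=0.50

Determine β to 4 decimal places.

β = 0.3645

Material balance + equilibrium reduce to Σ zᵢ(Kᵢ−1)/(1+β(Kᵢ−1)) = 0.
g(0) = ΣzᵢKᵢ − 1 = 0.1185 and g(1) = 1 − Σzᵢ/Kᵢ = -0.2503, so a root lies in (0, 1).
Binary case is linear: z₁(K₁−1)(1+β(K₂−1)) + z₂(K₂−1)(1+β(K₁−1)) = 0
⇒ β = [z₁(K₁−1)+z₂(K₂−1)] / [−(K₁−1)(K₂−1)] = 0.11847/0.32500 = 0.3645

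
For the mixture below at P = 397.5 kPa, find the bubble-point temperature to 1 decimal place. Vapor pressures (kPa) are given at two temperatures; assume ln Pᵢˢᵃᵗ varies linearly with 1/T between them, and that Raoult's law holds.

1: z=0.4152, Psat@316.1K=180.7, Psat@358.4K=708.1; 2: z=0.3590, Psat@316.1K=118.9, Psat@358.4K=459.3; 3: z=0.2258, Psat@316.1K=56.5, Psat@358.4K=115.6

T = 351.3 K

Bubble-point temperature: ΣzᵢPᵢˢᵃᵗ(T) = P. Interpolate ln Pᵢˢᵃᵗ = aᵢ + bᵢ/T.
  T = 316.1 K: ΣzᵢPᵢˢᵃᵗ = 130.47 kPa
  T = 358.4 K: ΣzᵢPᵢˢᵃᵗ = 484.99 kPa
  T = 337.2 K: ΣzᵢPᵢˢᵃᵗ = 260.80 kPa
  T = 347.8 K: ΣzᵢPᵢˢᵃᵗ = 358.79 kPa
  T = 353.1 K: ΣzᵢPᵢˢᵃᵗ = 418.03 kPa
  T = 350.5 K: ΣzᵢPᵢˢᵃᵗ = 388.05 kPa
Interpolating between 350.5 K and 353.1 K gives T ≈ 351.3 K.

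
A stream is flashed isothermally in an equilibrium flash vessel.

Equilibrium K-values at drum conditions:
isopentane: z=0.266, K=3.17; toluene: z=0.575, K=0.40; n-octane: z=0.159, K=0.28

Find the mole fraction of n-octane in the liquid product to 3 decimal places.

x_n-octane = 0.170

Material balance + equilibrium reduce to Σ zᵢ(Kᵢ−1)/(1+β(Kᵢ−1)) = 0.
Feasibility: ΣzᵢKᵢ = 1.118, Σzᵢ/Kᵢ = 2.089 — both > 1, two phases present.
Newton iteration, β⁰ = 0.68:
  β = 0.680: g = -0.5739, g' = -1.111 → β = 0.164
  β = 0.164: g = -0.0864, g' = -1.043 → β = 0.081
  β = 0.081: g = 0.0070, g' = -1.228 → β = 0.086
  β = 0.086: g = 0.0000, g' = -1.212 → β = 0.087
Converged at β = 0.087.
Compositions from xᵢ = zᵢ/(1+β(Kᵢ−1)), yᵢ = Kᵢxᵢ:
  isopentane: x = 0.224, y = 0.710
  toluene: x = 0.606, y = 0.243
  n-octane: x = 0.170, y = 0.047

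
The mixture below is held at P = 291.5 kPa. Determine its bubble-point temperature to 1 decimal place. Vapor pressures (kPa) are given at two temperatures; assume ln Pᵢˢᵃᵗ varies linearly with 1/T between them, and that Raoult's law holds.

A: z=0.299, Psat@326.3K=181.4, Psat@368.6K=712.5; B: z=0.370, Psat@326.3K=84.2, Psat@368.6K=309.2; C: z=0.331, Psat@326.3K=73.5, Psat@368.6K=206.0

Bubble-point temperature: ΣzᵢPᵢˢᵃᵗ(T) = P. Interpolate ln Pᵢˢᵃᵗ = aᵢ + bᵢ/T.
  T = 326.3 K: ΣzᵢPᵢˢᵃᵗ = 109.72 kPa
  T = 368.6 K: ΣzᵢPᵢˢᵃᵗ = 395.63 kPa
  T = 347.5 K: ΣzᵢPᵢˢᵃᵗ = 216.53 kPa
  T = 358.1 K: ΣzᵢPᵢˢᵃᵗ = 295.59 kPa
  T = 352.8 K: ΣzᵢPᵢˢᵃᵗ = 253.55 kPa
  T = 355.5 K: ΣzᵢPᵢˢᵃᵗ = 274.31 kPa
Interpolating between 355.5 K and 358.1 K gives T ≈ 357.6 K.

T = 357.6 K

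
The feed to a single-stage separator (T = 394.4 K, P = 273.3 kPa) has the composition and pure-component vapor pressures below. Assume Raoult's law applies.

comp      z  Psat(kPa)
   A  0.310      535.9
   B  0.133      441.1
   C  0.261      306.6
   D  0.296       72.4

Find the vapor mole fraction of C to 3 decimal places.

Raoult's law: Kᵢ = Pᵢˢᵃᵗ/P = Pᵢˢᵃᵗ/273.3.
  K_A = 535.9/273.3 = 1.96085, K_B = 441.1/273.3 = 1.61398, K_C = 306.6/273.3 = 1.12184, K_D = 72.4/273.3 = 0.26491
Rachford–Rice: g(V/F) = Σ zᵢ(Kᵢ−1)/(1+V/F(Kᵢ−1)) = 0.
g(0) = ΣzᵢKᵢ − 1 = 0.194 and g(1) = 1 − Σzᵢ/Kᵢ = -0.591, so a root lies in (0, 1).
Iterate (Newton) starting at V/F = 0.35:
  V/F = 0.350: g = 0.0277, g' = -0.488 → V/F = 0.407
  V/F = 0.407: g = -0.0006, g' = -0.509 → V/F = 0.406
Converged at V/F = 0.406.
Compositions from xᵢ = zᵢ/(1+V/F(Kᵢ−1)), yᵢ = Kᵢxᵢ:
  A: x = 0.223, y = 0.437
  B: x = 0.106, y = 0.172
  C: x = 0.249, y = 0.279
  D: x = 0.422, y = 0.112

y_C = 0.279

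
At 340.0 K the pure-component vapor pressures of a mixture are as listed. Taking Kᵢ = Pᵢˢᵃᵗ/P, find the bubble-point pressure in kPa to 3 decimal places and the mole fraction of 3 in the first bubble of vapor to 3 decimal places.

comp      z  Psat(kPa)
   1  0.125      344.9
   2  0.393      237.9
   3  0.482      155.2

Pbub = 211.414 kPa, y_3 = 0.354

At the bubble point ψ → 0, so ΣzᵢKᵢ = 1 with Kᵢ = Pᵢˢᵃᵗ/P ⇒ P = ΣzᵢPᵢˢᵃᵗ.
P = 0.125·344.9 + 0.393·237.9 + 0.482·155.2 = 211.414 kPa
yᵢ = zᵢPᵢˢᵃᵗ/P ⇒ y_3 = 0.482·155.2/211.414 = 0.354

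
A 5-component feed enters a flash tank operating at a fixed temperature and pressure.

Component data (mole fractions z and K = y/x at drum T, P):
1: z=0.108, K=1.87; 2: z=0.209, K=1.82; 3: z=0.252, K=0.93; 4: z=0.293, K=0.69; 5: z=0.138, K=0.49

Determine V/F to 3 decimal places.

Material balance + equilibrium reduce to Σ zᵢ(Kᵢ−1)/(1+V/F(Kᵢ−1)) = 0.
Feasibility: ΣzᵢKᵢ = 1.086, Σzᵢ/Kᵢ = 1.150 — both > 1, two phases present.
Newton iteration, V/F⁰ = 0.54:
  V/F = 0.540: g = -0.0418, g' = -0.216 → V/F = 0.346
  V/F = 0.346: g = 0.0004, g' = -0.223 → V/F = 0.348
Converged at V/F = 0.348.

V/F = 0.348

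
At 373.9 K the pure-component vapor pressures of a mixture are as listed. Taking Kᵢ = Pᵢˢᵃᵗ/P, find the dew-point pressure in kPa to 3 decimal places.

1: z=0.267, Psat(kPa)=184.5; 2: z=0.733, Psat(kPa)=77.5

Pdew = 91.699 kPa

At the dew point ψ → 1, so Σzᵢ/Kᵢ = 1 with Kᵢ = Pᵢˢᵃᵗ/P ⇒ 1/P = Σzᵢ/Pᵢˢᵃᵗ.
1/P = 0.267/184.5 + 0.733/77.5 = 0.010905 ⇒ P = 91.699 kPa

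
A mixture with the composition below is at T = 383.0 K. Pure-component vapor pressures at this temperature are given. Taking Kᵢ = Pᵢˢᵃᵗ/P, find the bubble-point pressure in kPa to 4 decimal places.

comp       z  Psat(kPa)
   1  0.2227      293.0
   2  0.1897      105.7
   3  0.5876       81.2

At the bubble point ψ → 0, so ΣzᵢKᵢ = 1 with Kᵢ = Pᵢˢᵃᵗ/P ⇒ P = ΣzᵢPᵢˢᵃᵗ.
P = 0.2227·293.0 + 0.1897·105.7 + 0.5876·81.2 = 133.0155 kPa

Pbub = 133.0155 kPa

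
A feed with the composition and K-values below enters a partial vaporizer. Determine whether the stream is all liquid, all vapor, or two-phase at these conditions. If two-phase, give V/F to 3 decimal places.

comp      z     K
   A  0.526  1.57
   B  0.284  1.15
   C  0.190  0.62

all vapor

ΣzᵢKᵢ = 1.270; Σzᵢ/Kᵢ = 0.888.
Since Σzᵢ/Kᵢ < 1 the mixture is above its dew point — single vapor phase.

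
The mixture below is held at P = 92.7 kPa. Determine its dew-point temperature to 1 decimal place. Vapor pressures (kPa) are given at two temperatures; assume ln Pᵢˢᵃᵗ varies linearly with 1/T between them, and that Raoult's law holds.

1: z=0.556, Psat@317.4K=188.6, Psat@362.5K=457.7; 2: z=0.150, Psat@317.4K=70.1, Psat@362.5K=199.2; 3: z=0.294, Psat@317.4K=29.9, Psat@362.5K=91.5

Dew-point temperature: Σzᵢ·P/Pᵢˢᵃᵗ(T) = 1. Interpolate ln Pᵢˢᵃᵗ = aᵢ + bᵢ/T.
  T = 317.4 K: ΣzᵢP/Pᵢˢᵃᵗ = 1.3831
  T = 362.5 K: ΣzᵢP/Pᵢˢᵃᵗ = 0.4803
  T = 339.9 K: ΣzᵢP/Pᵢˢᵃᵗ = 0.7870
  T = 328.6 K: ΣzᵢP/Pᵢˢᵃᵗ = 1.0343
  T = 334.2 K: ΣzᵢP/Pᵢˢᵃᵗ = 0.9012
  T = 331.4 K: ΣzᵢP/Pᵢˢᵃᵗ = 0.9649
Interpolating between 328.6 K and 331.4 K gives T ≈ 330.0 K.

T = 330.0 K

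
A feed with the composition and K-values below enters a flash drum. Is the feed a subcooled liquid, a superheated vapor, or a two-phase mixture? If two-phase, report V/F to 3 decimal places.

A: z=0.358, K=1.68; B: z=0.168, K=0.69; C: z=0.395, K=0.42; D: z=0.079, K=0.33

subcooled liquid

ΣzᵢKᵢ = 0.909; Σzᵢ/Kᵢ = 1.636.
Since ΣzᵢKᵢ < 1 the mixture is below its bubble point — single liquid phase.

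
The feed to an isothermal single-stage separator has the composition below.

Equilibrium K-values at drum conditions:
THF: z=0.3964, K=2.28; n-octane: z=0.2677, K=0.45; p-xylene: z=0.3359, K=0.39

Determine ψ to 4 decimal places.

ψ = 0.2077

Rachford–Rice: g(ψ) = Σ zᵢ(Kᵢ−1)/(1+ψ(Kᵢ−1)) = 0.
Check two-phase: ΣzᵢKᵢ = 1.1553 > 1 and Σzᵢ/Kᵢ = 1.6300 > 1, so g(0) = 0.1553 > 0 and g(1) = -0.6300 < 0.
Iterate (Newton) starting at ψ = 0.67:
  ψ = 0.6700: g = -0.30653, g' = -0.7488 → ψ = 0.2606
  ψ = 0.2606: g = -0.03503, g' = -0.6522 → ψ = 0.2069
  ψ = 0.2069: g = 0.00051, g' = -0.6728 → ψ = 0.2077
Converged at ψ = 0.2077.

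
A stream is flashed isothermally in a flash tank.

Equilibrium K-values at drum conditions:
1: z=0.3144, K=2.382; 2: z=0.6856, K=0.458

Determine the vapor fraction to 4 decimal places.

ψ = 0.0840

Material balance + equilibrium reduce to Σ zᵢ(Kᵢ−1)/(1+ψ(Kᵢ−1)) = 0.
g(0) = ΣzᵢKᵢ − 1 = 0.0629 and g(1) = 1 − Σzᵢ/Kᵢ = -0.6289, so a root lies in (0, 1).
Binary case is linear: z₁(K₁−1)(1+ψ(K₂−1)) + z₂(K₂−1)(1+ψ(K₁−1)) = 0
⇒ ψ = [z₁(K₁−1)+z₂(K₂−1)] / [−(K₁−1)(K₂−1)] = 0.06291/0.74904 = 0.0840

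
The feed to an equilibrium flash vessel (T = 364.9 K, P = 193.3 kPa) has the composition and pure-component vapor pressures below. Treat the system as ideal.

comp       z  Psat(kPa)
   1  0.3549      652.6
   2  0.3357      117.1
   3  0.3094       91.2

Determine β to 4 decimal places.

Raoult's law: Kᵢ = Pᵢˢᵃᵗ/P = Pᵢˢᵃᵗ/193.3.
  K_1 = 652.6/193.3 = 3.376099, K_2 = 117.1/193.3 = 0.605794, K_3 = 91.2/193.3 = 0.471805
Material balance + equilibrium reduce to Σ zᵢ(Kᵢ−1)/(1+β(Kᵢ−1)) = 0.
Check two-phase: ΣzᵢKᵢ = 1.5475 > 1 and Σzᵢ/Kᵢ = 1.3150 > 1, so g(0) = 0.5475 > 0 and g(1) = -0.3150 < 0.
Newton–Raphson from β = 0.6:
  β = 0.6000: g = -0.06493, g' = -0.6150 → β = 0.4944
  β = 0.4944: g = 0.00218, g' = -0.6622 → β = 0.4977
Converged at β = 0.4977.

β = 0.4977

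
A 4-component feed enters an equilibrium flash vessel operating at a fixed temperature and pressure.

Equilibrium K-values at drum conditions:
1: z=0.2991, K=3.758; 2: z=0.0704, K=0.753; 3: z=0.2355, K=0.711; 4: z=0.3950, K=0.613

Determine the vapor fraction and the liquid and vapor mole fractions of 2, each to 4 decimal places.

ψ = 0.6196, x_2 = 0.0831, y_2 = 0.0626

Rachford–Rice: g(ψ) = Σ zᵢ(Kᵢ−1)/(1+ψ(Kᵢ−1)) = 0.
g(0) = ΣzᵢKᵢ − 1 = 0.5866 and g(1) = 1 − Σzᵢ/Kᵢ = -0.1487, so a root lies in (0, 1).
Newton–Raphson from ψ = 0.5:
  ψ = 0.5000: g = 0.05781, g' = -0.5254 → ψ = 0.6100
  ψ = 0.6100: g = 0.00431, g' = -0.4525 → ψ = 0.6196
Converged at ψ = 0.6196.
Compositions from xᵢ = zᵢ/(1+ψ(Kᵢ−1)), yᵢ = Kᵢxᵢ:
  1: x = 0.1104, y = 0.4149
  2: x = 0.0831, y = 0.0626
  3: x = 0.2869, y = 0.2040
  4: x = 0.5196, y = 0.3185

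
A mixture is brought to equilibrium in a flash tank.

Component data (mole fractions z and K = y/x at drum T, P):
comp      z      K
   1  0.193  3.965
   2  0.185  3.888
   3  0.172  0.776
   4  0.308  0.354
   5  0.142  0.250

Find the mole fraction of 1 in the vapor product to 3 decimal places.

Material balance + equilibrium reduce to Σ zᵢ(Kᵢ−1)/(1+ψ(Kᵢ−1)) = 0.
Feasibility: ΣzᵢKᵢ = 1.763, Σzᵢ/Kᵢ = 1.756 — both > 1, two phases present.
Iterate (Newton) starting at ψ = 0.5:
  ψ = 0.500: g = -0.0586, g' = -1.030 → ψ = 0.443
  ψ = 0.443: g = 0.0006, g' = -1.056 → ψ = 0.444
Converged at ψ = 0.444.
Compositions from xᵢ = zᵢ/(1+ψ(Kᵢ−1)), yᵢ = Kᵢxᵢ:
  1: x = 0.083, y = 0.330
  2: x = 0.081, y = 0.315
  3: x = 0.191, y = 0.148
  4: x = 0.432, y = 0.153
  5: x = 0.213, y = 0.053

y_1 = 0.330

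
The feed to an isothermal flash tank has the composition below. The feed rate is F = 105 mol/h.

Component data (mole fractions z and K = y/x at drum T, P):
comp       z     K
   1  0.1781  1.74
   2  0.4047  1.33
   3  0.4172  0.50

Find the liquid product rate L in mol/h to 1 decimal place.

Material balance + equilibrium reduce to Σ zᵢ(Kᵢ−1)/(1+V/F(Kᵢ−1)) = 0.
Feasibility: ΣzᵢKᵢ = 1.0567, Σzᵢ/Kᵢ = 1.2410 — both > 1, two phases present.
Newton–Raphson from V/F = 0.59:
  V/F = 0.5900: g = -0.09236, g' = -0.2880 → V/F = 0.2693
  V/F = 0.2693: g = -0.00851, g' = -0.2443 → V/F = 0.2344
  V/F = 0.2344: g = -0.00003, g' = -0.2426 → V/F = 0.2343
Converged at V/F = 0.2343.
Then V = V/F·F = 0.2343·105 = 24.6 mol/h and L = F − V = 80.4 mol/h.

L = 80.4 mol/h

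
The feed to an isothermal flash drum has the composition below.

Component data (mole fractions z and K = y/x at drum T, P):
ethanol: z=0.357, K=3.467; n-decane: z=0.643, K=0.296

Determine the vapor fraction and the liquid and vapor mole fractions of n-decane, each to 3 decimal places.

Newton iteration, ψ⁰ = 0.35:
  ψ = 0.350: g = -0.1281, g' = -1.187 → ψ = 0.242
  ψ = 0.242: g = 0.0057, g' = -1.315 → ψ = 0.246
Converged at ψ = 0.246.
Compositions from xᵢ = zᵢ/(1+ψ(Kᵢ−1)), yᵢ = Kᵢxᵢ:
  ethanol: x = 0.222, y = 0.770
  n-decane: x = 0.778, y = 0.230

ψ = 0.246, x_n-decane = 0.778, y_n-decane = 0.230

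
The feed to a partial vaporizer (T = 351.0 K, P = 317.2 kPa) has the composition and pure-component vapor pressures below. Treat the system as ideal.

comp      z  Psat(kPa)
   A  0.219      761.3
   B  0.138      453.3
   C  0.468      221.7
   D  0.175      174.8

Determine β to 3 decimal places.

Raoult's law: Kᵢ = Pᵢˢᵃᵗ/P = Pᵢˢᵃᵗ/317.2.
  K_A = 761.3/317.2 = 2.40006, K_B = 453.3/317.2 = 1.42907, K_C = 221.7/317.2 = 0.69893, K_D = 174.8/317.2 = 0.55107
Iterate (Newton) starting at β = 0.38:
  β = 0.380: g = -0.0028, g' = -0.307 → β = 0.371
Converged at β = 0.371.

β = 0.371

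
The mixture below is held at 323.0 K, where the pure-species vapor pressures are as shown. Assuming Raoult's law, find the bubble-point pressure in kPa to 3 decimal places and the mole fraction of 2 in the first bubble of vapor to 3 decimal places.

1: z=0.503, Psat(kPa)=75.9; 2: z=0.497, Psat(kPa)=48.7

At the bubble point ψ → 0, so ΣzᵢKᵢ = 1 with Kᵢ = Pᵢˢᵃᵗ/P ⇒ P = ΣzᵢPᵢˢᵃᵗ.
P = 0.503·75.9 + 0.497·48.7 = 62.382 kPa
yᵢ = zᵢPᵢˢᵃᵗ/P ⇒ y_2 = 0.497·48.7/62.382 = 0.388

Pbub = 62.382 kPa, y_2 = 0.388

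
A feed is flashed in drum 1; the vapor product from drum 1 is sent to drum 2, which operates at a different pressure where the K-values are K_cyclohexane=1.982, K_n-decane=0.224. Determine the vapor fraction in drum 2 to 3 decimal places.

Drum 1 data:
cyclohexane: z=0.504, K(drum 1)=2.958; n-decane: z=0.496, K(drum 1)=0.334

V/F (drum 2) = 0.714

Drum 1:
Let ψ₁ = V/F and solve Σ zᵢ(Kᵢ−1)/(1+ψ₁(Kᵢ−1)) = 0.
Feasibility: ΣzᵢKᵢ = 1.656, Σzᵢ/Kᵢ = 1.655 — both > 1, two phases present.
Newton iteration, ψ₁⁰ = 0.5:
  ψ₁ = 0.500: g = 0.0034, g' = -0.988 → ψ₁ = 0.503
Converged at ψ₁ = 0.503.
Drum-1 compositions:
  cyclohexane: x = 0.254, y = 0.751
  n-decane: x = 0.746, y = 0.249
Drum-2 feed = drum-1 vapor: z₂ = (0.7508, 0.2492).
Drum 2:
Let ψ₂ = V/F and solve Σ zᵢ(Kᵢ−1)/(1+ψ₂(Kᵢ−1)) = 0.
g(0) = ΣzᵢKᵢ − 1 = 0.544 and g(1) = 1 − Σzᵢ/Kᵢ = -0.491, so a root lies in (0, 1).
Newton iteration, ψ₂⁰ = 0.5:
  ψ₂ = 0.500: g = 0.1785, g' = -0.726 → ψ₂ = 0.746
  ψ₂ = 0.746: g = -0.0334, g' = -1.087 → ψ₂ = 0.715
  ψ₂ = 0.715: g = -0.0013, g' = -1.007 → ψ₂ = 0.714
Converged at ψ₂ = 0.714.
  cyclohexane: x = 0.441, y = 0.875
  n-decane: x = 0.559, y = 0.125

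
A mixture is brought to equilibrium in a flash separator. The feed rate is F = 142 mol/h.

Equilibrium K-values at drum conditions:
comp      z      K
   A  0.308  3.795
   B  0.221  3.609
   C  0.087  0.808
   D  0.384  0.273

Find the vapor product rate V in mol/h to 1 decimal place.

V = 89.0 mol/h

Rachford–Rice: g(ψ) = Σ zᵢ(Kᵢ−1)/(1+ψ(Kᵢ−1)) = 0.
Check two-phase: ΣzᵢKᵢ = 2.142 > 1 and Σzᵢ/Kᵢ = 1.657 > 1, so g(0) = 1.142 > 0 and g(1) = -0.657 < 0.
Newton iteration, ψ⁰ = 0.56:
  ψ = 0.560: g = 0.0803, g' = -1.195 → ψ = 0.627
Converged at ψ = 0.627.
Then V = ψ·F = 0.6266·142 = 89.0 mol/h and L = F − V = 53.0 mol/h.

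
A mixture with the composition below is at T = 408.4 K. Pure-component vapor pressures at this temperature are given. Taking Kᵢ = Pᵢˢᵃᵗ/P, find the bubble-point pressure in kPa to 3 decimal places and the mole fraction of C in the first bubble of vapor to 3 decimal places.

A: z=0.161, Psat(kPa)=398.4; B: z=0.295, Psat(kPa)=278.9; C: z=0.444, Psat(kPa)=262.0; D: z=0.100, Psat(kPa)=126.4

At the bubble point ψ → 0, so ΣzᵢKᵢ = 1 with Kᵢ = Pᵢˢᵃᵗ/P ⇒ P = ΣzᵢPᵢˢᵃᵗ.
P = 0.161·398.4 + 0.295·278.9 + 0.444·262.0 + 0.100·126.4 = 275.386 kPa
yᵢ = zᵢPᵢˢᵃᵗ/P ⇒ y_C = 0.444·262.0/275.386 = 0.422

Pbub = 275.386 kPa, y_C = 0.422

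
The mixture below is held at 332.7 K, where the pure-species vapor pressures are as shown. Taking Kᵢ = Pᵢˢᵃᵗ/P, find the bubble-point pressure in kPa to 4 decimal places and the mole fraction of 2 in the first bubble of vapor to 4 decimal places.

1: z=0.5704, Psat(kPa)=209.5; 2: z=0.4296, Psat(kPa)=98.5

At the bubble point ψ → 0, so ΣzᵢKᵢ = 1 with Kᵢ = Pᵢˢᵃᵗ/P ⇒ P = ΣzᵢPᵢˢᵃᵗ.
P = 0.5704·209.5 + 0.4296·98.5 = 161.8144 kPa
yᵢ = zᵢPᵢˢᵃᵗ/P ⇒ y_2 = 0.4296·98.5/161.8144 = 0.2615

Pbub = 161.8144 kPa, y_2 = 0.2615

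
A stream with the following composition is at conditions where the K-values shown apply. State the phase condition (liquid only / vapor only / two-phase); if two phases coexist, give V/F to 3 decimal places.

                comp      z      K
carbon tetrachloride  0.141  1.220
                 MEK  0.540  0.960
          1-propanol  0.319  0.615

liquid only

ΣzᵢKᵢ = 0.887; Σzᵢ/Kᵢ = 1.197.
Since ΣzᵢKᵢ < 1 the mixture is below its bubble point — single liquid phase.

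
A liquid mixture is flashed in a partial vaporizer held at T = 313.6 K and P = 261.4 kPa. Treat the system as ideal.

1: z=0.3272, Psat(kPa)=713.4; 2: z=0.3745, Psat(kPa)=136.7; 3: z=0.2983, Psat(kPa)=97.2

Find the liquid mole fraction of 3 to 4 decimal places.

x_3 = 0.3438

Raoult's law: Kᵢ = Pᵢˢᵃᵗ/P = Pᵢˢᵃᵗ/261.4.
  K_1 = 713.4/261.4 = 2.729151, K_2 = 136.7/261.4 = 0.522953, K_3 = 97.2/261.4 = 0.371844
Let ψ = V/F and solve Σ zᵢ(Kᵢ−1)/(1+ψ(Kᵢ−1)) = 0.
Feasibility: ΣzᵢKᵢ = 1.1997, Σzᵢ/Kᵢ = 1.6382 — both > 1, two phases present.
Newton–Raphson from ψ = 0.41:
  ψ = 0.4100: g = -0.14340, g' = -0.6802 → ψ = 0.1992
  ψ = 0.1992: g = 0.00925, g' = -0.7991 → ψ = 0.2108
Converged at ψ = 0.2108.
Compositions from xᵢ = zᵢ/(1+ψ(Kᵢ−1)), yᵢ = Kᵢxᵢ:
  1: x = 0.2398, y = 0.6544
  2: x = 0.4164, y = 0.2177
  3: x = 0.3438, y = 0.1279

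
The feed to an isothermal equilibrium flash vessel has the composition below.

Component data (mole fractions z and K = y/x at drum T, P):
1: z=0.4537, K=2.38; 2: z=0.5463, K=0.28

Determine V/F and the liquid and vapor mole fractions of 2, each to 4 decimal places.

V/F = 0.2343, x_2 = 0.6571, y_2 = 0.1840

Material balance + equilibrium reduce to Σ zᵢ(Kᵢ−1)/(1+V/F(Kᵢ−1)) = 0.
g(0) = ΣzᵢKᵢ − 1 = 0.2328 and g(1) = 1 − Σzᵢ/Kᵢ = -1.1417, so a root lies in (0, 1).
Binary case is linear: z₁(K₁−1)(1+V/F(K₂−1)) + z₂(K₂−1)(1+V/F(K₁−1)) = 0
⇒ V/F = [z₁(K₁−1)+z₂(K₂−1)] / [−(K₁−1)(K₂−1)] = 0.23277/0.99360 = 0.2343
Compositions from xᵢ = zᵢ/(1+V/F(Kᵢ−1)), yᵢ = Kᵢxᵢ:
  1: x = 0.3429, y = 0.8160
  2: x = 0.6571, y = 0.1840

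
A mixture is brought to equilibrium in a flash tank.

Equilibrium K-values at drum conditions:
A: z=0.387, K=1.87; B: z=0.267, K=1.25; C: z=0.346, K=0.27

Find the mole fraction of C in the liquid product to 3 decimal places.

Material balance + equilibrium reduce to Σ zᵢ(Kᵢ−1)/(1+ψ(Kᵢ−1)) = 0.
Feasibility: ΣzᵢKᵢ = 1.151, Σzᵢ/Kᵢ = 1.702 — both > 1, two phases present.
Newton iteration, ψ⁰ = 0.5:
  ψ = 0.500: g = -0.1038, g' = -0.613 → ψ = 0.331
  ψ = 0.331: g = -0.0098, g' = -0.511 → ψ = 0.311
Converged at ψ = 0.311.
Compositions from xᵢ = zᵢ/(1+ψ(Kᵢ−1)), yᵢ = Kᵢxᵢ:
  A: x = 0.305, y = 0.569
  B: x = 0.248, y = 0.310
  C: x = 0.448, y = 0.121

x_C = 0.448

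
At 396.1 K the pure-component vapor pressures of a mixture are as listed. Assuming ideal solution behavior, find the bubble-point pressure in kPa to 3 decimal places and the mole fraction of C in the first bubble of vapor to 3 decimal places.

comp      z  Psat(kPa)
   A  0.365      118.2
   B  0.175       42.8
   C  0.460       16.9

At the bubble point ψ → 0, so ΣzᵢKᵢ = 1 with Kᵢ = Pᵢˢᵃᵗ/P ⇒ P = ΣzᵢPᵢˢᵃᵗ.
P = 0.365·118.2 + 0.175·42.8 + 0.460·16.9 = 58.407 kPa
yᵢ = zᵢPᵢˢᵃᵗ/P ⇒ y_C = 0.460·16.9/58.407 = 0.133

Pbub = 58.407 kPa, y_C = 0.133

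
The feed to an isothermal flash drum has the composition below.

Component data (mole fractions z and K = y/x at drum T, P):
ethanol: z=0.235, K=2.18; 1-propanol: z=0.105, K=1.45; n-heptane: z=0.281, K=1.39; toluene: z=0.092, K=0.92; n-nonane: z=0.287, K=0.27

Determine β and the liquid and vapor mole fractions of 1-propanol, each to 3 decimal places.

β = 0.439, x_1-propanol = 0.088, y_1-propanol = 0.127

Let β = V/F and solve Σ zᵢ(Kᵢ−1)/(1+β(Kᵢ−1)) = 0.
Check two-phase: ΣzᵢKᵢ = 1.217 > 1 and Σzᵢ/Kᵢ = 1.545 > 1, so g(0) = 0.217 > 0 and g(1) = -0.545 < 0.
Newton iteration, β⁰ = 0.31:
  β = 0.310: g = 0.0639, g' = -0.482 → β = 0.443
  β = 0.443: g = -0.0022, g' = -0.522 → β = 0.439
Converged at β = 0.439.
Compositions from xᵢ = zᵢ/(1+β(Kᵢ−1)), yᵢ = Kᵢxᵢ:
  ethanol: x = 0.155, y = 0.338
  1-propanol: x = 0.088, y = 0.127
  n-heptane: x = 0.240, y = 0.334
  toluene: x = 0.095, y = 0.088
  n-nonane: x = 0.422, y = 0.114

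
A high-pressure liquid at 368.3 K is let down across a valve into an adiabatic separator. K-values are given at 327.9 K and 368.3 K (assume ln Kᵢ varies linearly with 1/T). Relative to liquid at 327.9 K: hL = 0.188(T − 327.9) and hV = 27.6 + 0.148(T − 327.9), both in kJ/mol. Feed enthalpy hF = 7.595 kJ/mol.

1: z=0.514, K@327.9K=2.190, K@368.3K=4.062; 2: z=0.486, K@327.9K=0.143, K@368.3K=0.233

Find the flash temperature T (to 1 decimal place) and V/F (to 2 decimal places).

Adiabatic flash: solve Rachford–Rice at each trial T, then check hF = ψ·hV(T) + (1−ψ)·hL(T).
  T = 327.9 K: K = (2.190, 0.143), RR gives ψ = 0.191, H_out = 5.282 kJ/mol
  T = 368.3 K: K = (4.062, 0.233), RR gives ψ = 0.511, H_out = 20.884 kJ/mol
  T = 348.1 K: K = (3.037, 0.185), RR gives ψ = 0.392, H_out = 14.304 kJ/mol
  T = 338.0 K: K = (2.591, 0.163), RR gives ψ = 0.309, H_out = 10.301 kJ/mol
  T = 332.9 K: K = (2.383, 0.153), RR gives ψ = 0.255, H_out = 7.939 kJ/mol
  T = 330.4 K: K = (2.285, 0.148), RR gives ψ = 0.225, H_out = 6.660 kJ/mol
  T = 331.6 K: K = (2.332, 0.150), RR gives ψ = 0.240, H_out = 7.285 kJ/mol
Linear interpolation between T = 331.6 (H_out = 7.285) and T = 332.9 (H_out = 7.939) on hF = 7.595 gives T ≈ 332.2 K, at which ψ = 0.25.

T = 332.2 K, V/F = 0.25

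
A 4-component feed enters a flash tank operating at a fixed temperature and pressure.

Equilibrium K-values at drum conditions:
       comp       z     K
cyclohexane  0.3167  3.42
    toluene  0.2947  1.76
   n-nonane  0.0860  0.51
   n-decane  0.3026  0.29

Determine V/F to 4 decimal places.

V/F = 0.6359

Material balance + equilibrium reduce to Σ zᵢ(Kᵢ−1)/(1+V/F(Kᵢ−1)) = 0.
Feasibility: ΣzᵢKᵢ = 1.7334, Σzᵢ/Kᵢ = 1.4721 — both > 1, two phases present.
Newton iteration, V/F⁰ = 0.5:
  V/F = 0.5000: g = 0.12018, g' = -0.8720 → V/F = 0.6378
  V/F = 0.6378: g = -0.00180, g' = -0.9171 → V/F = 0.6359
Converged at V/F = 0.6359.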